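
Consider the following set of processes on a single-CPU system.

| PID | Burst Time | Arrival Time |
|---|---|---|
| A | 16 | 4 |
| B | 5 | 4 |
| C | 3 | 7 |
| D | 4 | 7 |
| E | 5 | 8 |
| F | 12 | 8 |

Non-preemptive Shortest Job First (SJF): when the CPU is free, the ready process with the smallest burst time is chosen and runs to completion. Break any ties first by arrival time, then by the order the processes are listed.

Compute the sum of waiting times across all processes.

57

Timeline: | idle 0-4 | B 4-9 | C 9-12 | D 12-16 | E 16-21 | F 21-33 | A 33-49 |
Completion: A=49  B=9  C=12  D=16  E=21  F=33
Turnaround (C−A): A=45  B=5  C=5  D=9  E=13  F=25
Waiting = turnaround − burst: A=29, B=0, C=2, D=5, E=8, F=13
Total waiting = 29 + 0 + 2 + 5 + 8 + 13 = 57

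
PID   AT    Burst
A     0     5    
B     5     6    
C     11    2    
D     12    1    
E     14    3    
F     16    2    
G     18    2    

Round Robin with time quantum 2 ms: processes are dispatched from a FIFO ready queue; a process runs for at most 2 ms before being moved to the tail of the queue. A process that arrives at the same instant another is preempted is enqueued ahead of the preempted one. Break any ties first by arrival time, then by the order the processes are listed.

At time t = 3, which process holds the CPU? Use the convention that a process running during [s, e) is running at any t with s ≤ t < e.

A

Gantt: | A 0-5 | B 5-11 | C 11-13 | D 13-14 | E 14-16 | F 16-18 | E 18-19 | G 19-21 |
Completion: A=5  B=11  C=13  D=14  E=19  F=18  G=21
Turnaround (C−A): A=5  B=6  C=2  D=2  E=5  F=2  G=3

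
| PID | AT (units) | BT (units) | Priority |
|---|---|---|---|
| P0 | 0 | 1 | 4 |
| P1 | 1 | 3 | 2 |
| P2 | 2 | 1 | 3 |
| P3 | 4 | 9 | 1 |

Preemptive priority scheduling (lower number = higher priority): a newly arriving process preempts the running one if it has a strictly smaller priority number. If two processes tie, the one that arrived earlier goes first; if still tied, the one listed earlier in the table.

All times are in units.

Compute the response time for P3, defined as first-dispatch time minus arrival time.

Schedule: | P0 0-1 | P1 1-4 | P3 4-13 | P2 13-14 |
Completion: P0=1  P1=4  P2=14  P3=13
Response(P3) = first start − arrival = 4 − 4 = 0

0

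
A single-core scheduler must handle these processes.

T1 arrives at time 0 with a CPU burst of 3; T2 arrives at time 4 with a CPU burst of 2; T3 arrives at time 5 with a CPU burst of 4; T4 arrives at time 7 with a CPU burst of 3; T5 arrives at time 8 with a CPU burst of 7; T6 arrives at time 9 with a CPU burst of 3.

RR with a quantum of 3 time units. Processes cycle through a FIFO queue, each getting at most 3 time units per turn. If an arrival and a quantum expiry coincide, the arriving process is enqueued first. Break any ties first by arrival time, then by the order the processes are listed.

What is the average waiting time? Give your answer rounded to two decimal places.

4.33

Gantt: | T1 0-3 | idle 3-4 | T2 4-6 | T3 6-9 | T4 9-12 | T5 12-15 | T6 15-18 | T3 18-19 | T5 19-23 |
Completion: T1=3  T2=6  T3=19  T4=12  T5=23  T6=18
Waiting times: T1=0, T2=0, T3=10, T4=2, T5=8, T6=6
Average waiting = (0+0+10+2+8+6) / 6 = 26/6 = 4.33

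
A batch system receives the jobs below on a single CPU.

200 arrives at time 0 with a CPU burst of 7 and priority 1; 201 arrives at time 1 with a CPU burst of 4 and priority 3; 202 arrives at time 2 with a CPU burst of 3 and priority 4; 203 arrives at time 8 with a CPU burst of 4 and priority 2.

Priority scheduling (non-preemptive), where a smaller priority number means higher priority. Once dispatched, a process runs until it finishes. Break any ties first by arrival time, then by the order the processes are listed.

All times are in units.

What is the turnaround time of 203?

Gantt: | 200 0-7 | 201 7-11 | 203 11-15 | 202 15-18 |
Completion: 200=7  201=11  202=18  203=15
Turnaround (C−A): 200=7  201=10  202=16  203=7
Turnaround(203) = completion − arrival = 15 − 8 = 7

7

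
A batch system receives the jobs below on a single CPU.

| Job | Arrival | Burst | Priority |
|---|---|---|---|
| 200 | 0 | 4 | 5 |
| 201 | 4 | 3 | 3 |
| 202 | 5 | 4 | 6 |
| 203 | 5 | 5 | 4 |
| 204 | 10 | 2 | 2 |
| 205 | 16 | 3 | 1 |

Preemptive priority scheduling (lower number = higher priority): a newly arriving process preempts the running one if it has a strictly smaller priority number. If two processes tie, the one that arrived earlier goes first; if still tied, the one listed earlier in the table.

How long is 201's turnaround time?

Gantt: | 200 0-4 | 201 4-7 | 203 7-10 | 204 10-12 | 203 12-14 | 202 14-16 | 205 16-19 | 202 19-21 |
Completion: 200=4  201=7  202=21  203=14  204=12  205=19
Turnaround (C−A): 200=4  201=3  202=16  203=9  204=2  205=3
Turnaround(201) = completion − arrival = 7 − 4 = 3

3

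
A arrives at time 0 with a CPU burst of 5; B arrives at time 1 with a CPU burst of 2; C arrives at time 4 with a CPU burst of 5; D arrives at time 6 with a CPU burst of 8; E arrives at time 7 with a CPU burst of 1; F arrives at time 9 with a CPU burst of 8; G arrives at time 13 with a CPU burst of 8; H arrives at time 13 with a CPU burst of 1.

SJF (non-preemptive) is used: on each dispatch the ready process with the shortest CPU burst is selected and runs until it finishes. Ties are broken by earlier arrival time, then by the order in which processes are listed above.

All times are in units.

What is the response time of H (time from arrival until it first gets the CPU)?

0

Schedule: | A 0-5 | B 5-7 | E 7-8 | C 8-13 | H 13-14 | D 14-22 | F 22-30 | G 30-38 |
Completion: A=5  B=7  C=13  D=22  E=8  F=30  G=38  H=14
Turnaround (C−A): A=5  B=6  C=9  D=16  E=1  F=21  G=25  H=1
Response(H) = first start − arrival = 13 − 13 = 0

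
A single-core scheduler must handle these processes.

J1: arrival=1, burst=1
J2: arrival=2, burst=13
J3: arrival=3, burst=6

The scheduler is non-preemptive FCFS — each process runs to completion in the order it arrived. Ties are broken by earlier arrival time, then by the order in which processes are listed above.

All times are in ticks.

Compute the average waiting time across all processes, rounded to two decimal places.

4.00

Gantt: | idle 0-1 | J1 1-2 | J2 2-15 | J3 15-21 |
Completion: J1=2  J2=15  J3=21
Waiting times: J1=0, J2=0, J3=12
Average waiting = (0+0+12) / 3 = 12/3 = 4.00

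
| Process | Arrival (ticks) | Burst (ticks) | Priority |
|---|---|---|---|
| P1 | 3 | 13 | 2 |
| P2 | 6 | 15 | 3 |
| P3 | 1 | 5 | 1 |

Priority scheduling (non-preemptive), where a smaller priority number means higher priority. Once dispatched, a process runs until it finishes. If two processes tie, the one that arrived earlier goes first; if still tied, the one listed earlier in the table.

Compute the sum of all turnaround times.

49

Timeline: | idle 0-1 | P3 1-6 | P1 6-19 | P2 19-34 |
Completion: P1=19  P2=34  P3=6
Turnaround = completion − arrival: P1=16, P2=28, P3=5
Total turnaround = 16 + 28 + 5 = 49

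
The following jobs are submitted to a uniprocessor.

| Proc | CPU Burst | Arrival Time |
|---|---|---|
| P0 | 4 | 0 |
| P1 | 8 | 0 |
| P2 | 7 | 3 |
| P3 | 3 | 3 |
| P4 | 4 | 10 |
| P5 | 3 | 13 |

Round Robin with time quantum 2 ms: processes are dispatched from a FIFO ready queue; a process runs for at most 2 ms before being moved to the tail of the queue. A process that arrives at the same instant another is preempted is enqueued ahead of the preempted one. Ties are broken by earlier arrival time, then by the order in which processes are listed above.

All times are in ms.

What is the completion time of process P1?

Gantt: | P0 0-2 | P1 2-4 | P0 4-6 | P2 6-8 | P3 8-10 | P1 10-12 | P2 12-14 | P4 14-16 | P3 16-17 | P1 17-19 | P5 19-21 | P2 21-23 | P4 23-25 | P1 25-27 | P5 27-28 | P2 28-29 |
Completion: P0=6  P1=27  P2=29  P3=17  P4=25  P5=28

27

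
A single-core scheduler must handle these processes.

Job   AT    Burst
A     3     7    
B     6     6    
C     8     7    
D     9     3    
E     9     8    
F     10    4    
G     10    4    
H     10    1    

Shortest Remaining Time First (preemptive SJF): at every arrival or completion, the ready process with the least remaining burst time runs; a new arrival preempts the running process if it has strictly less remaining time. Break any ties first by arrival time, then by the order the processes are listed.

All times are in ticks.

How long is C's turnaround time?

27

Timeline: | idle 0-3 | A 3-10 | H 10-11 | D 11-14 | F 14-18 | G 18-22 | B 22-28 | C 28-35 | E 35-43 |
Completion: A=10  B=28  C=35  D=14  E=43  F=18  G=22  H=11
Turnaround (C−A): A=7  B=22  C=27  D=5  E=34  F=8  G=12  H=1
Turnaround(C) = completion − arrival = 35 − 8 = 27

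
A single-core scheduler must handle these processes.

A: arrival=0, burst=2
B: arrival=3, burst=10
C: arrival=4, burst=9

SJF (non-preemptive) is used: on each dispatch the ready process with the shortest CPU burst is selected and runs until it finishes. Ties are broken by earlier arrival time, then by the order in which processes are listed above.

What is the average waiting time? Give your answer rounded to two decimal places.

Schedule: | A 0-2 | idle 2-3 | B 3-13 | C 13-22 |
Completion: A=2  B=13  C=22
Waiting times: A=0, B=0, C=9
Average waiting = (0+0+9) / 3 = 9/3 = 3.00

3.00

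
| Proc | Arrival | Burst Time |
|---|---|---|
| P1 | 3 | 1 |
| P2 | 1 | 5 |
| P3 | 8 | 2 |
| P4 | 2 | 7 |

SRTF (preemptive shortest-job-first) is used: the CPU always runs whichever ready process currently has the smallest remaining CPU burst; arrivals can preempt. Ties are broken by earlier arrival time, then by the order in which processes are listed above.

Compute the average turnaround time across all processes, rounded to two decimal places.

Schedule: | idle 0-1 | P2 1-3 | P1 3-4 | P2 4-7 | P4 7-8 | P3 8-10 | P4 10-16 |
Completion: P1=4  P2=7  P3=10  P4=16
Turnaround (C−A): P1=1  P2=6  P3=2  P4=14
Turnaround times: P1=1, P2=6, P3=2, P4=14
Average turnaround = (1+6+2+14) / 4 = 23/4 = 5.75

5.75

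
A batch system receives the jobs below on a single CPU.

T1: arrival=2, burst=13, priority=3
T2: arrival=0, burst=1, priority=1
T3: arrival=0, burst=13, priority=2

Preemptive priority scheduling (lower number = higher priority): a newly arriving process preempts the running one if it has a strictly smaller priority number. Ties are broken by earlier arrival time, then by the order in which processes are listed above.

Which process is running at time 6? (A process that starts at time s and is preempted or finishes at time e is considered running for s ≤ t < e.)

Timeline: | T2 0-1 | T3 1-14 | T1 14-27 |
Completion: T1=27  T2=1  T3=14

T3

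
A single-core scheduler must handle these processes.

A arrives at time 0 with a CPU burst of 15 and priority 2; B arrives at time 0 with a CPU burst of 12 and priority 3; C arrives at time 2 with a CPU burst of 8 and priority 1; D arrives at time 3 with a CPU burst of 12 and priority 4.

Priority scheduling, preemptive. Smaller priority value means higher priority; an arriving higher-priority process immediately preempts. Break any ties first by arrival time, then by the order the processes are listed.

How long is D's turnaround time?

Schedule: | A 0-2 | C 2-10 | A 10-23 | B 23-35 | D 35-47 |
Completion: A=23  B=35  C=10  D=47
Turnaround (C−A): A=23  B=35  C=8  D=44
Turnaround(D) = completion − arrival = 47 − 3 = 44

44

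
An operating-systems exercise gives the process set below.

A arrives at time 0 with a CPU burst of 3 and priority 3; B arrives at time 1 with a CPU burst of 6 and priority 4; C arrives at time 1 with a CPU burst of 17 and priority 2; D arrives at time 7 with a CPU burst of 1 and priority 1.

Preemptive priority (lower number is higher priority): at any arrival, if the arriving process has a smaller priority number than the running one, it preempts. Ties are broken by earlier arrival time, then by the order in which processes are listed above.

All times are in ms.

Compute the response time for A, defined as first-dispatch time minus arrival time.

0

Schedule: | A 0-1 | C 1-7 | D 7-8 | C 8-19 | A 19-21 | B 21-27 |
Completion: A=21  B=27  C=19  D=8
Response(A) = first start − arrival = 0 − 0 = 0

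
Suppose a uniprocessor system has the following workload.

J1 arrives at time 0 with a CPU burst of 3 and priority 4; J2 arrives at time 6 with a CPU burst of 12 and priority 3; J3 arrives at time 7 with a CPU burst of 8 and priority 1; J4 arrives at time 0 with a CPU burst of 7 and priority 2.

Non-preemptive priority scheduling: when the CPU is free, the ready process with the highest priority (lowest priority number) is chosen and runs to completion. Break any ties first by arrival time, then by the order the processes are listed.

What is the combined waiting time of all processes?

Gantt: | J4 0-7 | J3 7-15 | J2 15-27 | J1 27-30 |
Completion: J1=30  J2=27  J3=15  J4=7
Waiting = turnaround − burst: J1=27, J2=9, J3=0, J4=0
Total waiting = 27 + 9 + 0 + 0 = 36

36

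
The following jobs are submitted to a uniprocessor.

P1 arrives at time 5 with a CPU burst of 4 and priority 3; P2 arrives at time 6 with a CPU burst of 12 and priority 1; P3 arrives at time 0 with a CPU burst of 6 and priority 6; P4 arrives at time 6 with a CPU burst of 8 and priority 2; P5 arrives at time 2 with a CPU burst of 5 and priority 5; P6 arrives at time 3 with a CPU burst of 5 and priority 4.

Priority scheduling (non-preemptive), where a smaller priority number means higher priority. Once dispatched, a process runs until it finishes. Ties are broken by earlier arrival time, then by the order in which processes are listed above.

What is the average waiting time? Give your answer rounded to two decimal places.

Gantt: | P3 0-6 | P2 6-18 | P4 18-26 | P1 26-30 | P6 30-35 | P5 35-40 |
Completion: P1=30  P2=18  P3=6  P4=26  P5=40  P6=35
Turnaround (C−A): P1=25  P2=12  P3=6  P4=20  P5=38  P6=32
Waiting times: P1=21, P2=0, P3=0, P4=12, P5=33, P6=27
Average waiting = (21+0+0+12+33+27) / 6 = 93/6 = 15.50

15.50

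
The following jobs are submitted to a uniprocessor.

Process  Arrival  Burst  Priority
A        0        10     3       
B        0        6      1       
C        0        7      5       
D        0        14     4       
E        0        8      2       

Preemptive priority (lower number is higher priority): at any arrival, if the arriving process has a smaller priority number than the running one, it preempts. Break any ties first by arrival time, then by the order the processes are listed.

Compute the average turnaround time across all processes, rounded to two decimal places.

Schedule: | B 0-6 | E 6-14 | A 14-24 | D 24-38 | C 38-45 |
Completion: A=24  B=6  C=45  D=38  E=14
Turnaround times: A=24, B=6, C=45, D=38, E=14
Average turnaround = (24+6+45+38+14) / 5 = 127/5 = 25.40

25.40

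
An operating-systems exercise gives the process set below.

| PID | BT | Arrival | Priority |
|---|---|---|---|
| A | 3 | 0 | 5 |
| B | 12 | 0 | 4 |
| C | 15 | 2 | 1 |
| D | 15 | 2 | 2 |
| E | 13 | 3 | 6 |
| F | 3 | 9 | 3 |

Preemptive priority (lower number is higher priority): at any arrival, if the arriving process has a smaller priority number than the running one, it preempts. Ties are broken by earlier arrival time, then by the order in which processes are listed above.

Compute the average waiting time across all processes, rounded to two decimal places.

Timeline: | B 0-2 | C 2-17 | D 17-32 | F 32-35 | B 35-45 | A 45-48 | E 48-61 |
Completion: A=48  B=45  C=17  D=32  E=61  F=35
Turnaround (C−A): A=48  B=45  C=15  D=30  E=58  F=26
Waiting times: A=45, B=33, C=0, D=15, E=45, F=23
Average waiting = (45+33+0+15+45+23) / 6 = 161/6 = 26.83

26.83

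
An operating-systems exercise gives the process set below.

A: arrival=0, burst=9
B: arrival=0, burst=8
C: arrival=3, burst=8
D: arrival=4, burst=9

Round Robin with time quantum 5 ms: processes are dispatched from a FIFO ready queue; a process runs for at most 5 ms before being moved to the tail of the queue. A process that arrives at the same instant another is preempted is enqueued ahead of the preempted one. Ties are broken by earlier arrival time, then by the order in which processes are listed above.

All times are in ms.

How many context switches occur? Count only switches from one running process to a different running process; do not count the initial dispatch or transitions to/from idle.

Gantt: | A 0-5 | B 5-10 | C 10-15 | D 15-20 | A 20-24 | B 24-27 | C 27-30 | D 30-34 |
Completion: A=24  B=27  C=30  D=34

7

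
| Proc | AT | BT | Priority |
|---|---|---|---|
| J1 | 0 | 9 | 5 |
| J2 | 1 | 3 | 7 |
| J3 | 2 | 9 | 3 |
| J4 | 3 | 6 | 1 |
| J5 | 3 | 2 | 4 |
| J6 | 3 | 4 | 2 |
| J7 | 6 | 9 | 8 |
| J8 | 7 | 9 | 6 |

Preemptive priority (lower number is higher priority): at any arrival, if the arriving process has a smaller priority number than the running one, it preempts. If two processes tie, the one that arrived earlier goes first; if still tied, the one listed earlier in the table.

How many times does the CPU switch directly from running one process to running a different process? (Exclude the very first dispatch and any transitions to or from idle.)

Gantt: | J1 0-2 | J3 2-3 | J4 3-9 | J6 9-13 | J3 13-21 | J5 21-23 | J1 23-30 | J8 30-39 | J2 39-42 | J7 42-51 |
Completion: J1=30  J2=42  J3=21  J4=9  J5=23  J6=13  J7=51  J8=39

9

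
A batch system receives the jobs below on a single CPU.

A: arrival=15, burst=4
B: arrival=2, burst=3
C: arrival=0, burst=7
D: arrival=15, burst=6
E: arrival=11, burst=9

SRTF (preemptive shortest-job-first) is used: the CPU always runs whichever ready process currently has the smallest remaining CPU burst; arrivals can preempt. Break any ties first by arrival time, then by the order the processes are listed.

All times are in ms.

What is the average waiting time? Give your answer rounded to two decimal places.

Timeline: | C 0-2 | B 2-5 | C 5-10 | idle 10-11 | E 11-15 | A 15-19 | E 19-24 | D 24-30 |
Completion: A=19  B=5  C=10  D=30  E=24
Waiting times: A=0, B=0, C=3, D=9, E=4
Average waiting = (0+0+3+9+4) / 5 = 16/5 = 3.20

3.20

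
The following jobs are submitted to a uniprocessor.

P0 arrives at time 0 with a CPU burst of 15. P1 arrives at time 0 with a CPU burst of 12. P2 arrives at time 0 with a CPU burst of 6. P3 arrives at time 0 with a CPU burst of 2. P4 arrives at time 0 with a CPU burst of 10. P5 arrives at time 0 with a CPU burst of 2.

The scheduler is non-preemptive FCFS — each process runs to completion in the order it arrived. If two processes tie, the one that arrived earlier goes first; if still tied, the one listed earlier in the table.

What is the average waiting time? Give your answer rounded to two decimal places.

25.83

Timeline: | P0 0-15 | P1 15-27 | P2 27-33 | P3 33-35 | P4 35-45 | P5 45-47 |
Completion: P0=15  P1=27  P2=33  P3=35  P4=45  P5=47
Turnaround (C−A): P0=15  P1=27  P2=33  P3=35  P4=45  P5=47
Waiting times: P0=0, P1=15, P2=27, P3=33, P4=35, P5=45
Average waiting = (0+15+27+33+35+45) / 6 = 155/6 = 25.83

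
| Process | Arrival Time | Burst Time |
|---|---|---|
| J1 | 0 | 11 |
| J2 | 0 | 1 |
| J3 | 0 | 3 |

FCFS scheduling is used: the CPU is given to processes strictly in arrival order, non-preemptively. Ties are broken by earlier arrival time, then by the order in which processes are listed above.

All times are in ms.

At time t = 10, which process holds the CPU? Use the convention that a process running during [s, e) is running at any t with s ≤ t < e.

J1

Schedule: | J1 0-11 | J2 11-12 | J3 12-15 |
Completion: J1=11  J2=12  J3=15
Turnaround (C−A): J1=11  J2=12  J3=15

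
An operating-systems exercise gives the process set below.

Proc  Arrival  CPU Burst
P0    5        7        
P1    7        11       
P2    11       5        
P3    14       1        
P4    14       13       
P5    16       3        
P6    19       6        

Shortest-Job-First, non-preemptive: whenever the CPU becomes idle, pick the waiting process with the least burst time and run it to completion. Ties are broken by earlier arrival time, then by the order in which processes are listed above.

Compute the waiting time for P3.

3

Schedule: | idle 0-5 | P0 5-12 | P2 12-17 | P3 17-18 | P5 18-21 | P6 21-27 | P1 27-38 | P4 38-51 |
Completion: P0=12  P1=38  P2=17  P3=18  P4=51  P5=21  P6=27
Turnaround (C−A): P0=7  P1=31  P2=6  P3=4  P4=37  P5=5  P6=8
Waiting(P3) = turnaround − burst = 4 − 1 = 3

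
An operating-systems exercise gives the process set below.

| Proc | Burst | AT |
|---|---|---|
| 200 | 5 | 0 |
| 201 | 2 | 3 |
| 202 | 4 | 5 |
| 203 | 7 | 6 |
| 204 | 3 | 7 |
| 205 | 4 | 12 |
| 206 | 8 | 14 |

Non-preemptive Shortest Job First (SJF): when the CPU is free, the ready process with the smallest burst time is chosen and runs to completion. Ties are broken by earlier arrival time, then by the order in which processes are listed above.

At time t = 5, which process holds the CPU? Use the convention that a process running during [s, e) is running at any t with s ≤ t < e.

201

Timeline: | 200 0-5 | 201 5-7 | 204 7-10 | 202 10-14 | 205 14-18 | 203 18-25 | 206 25-33 |
Completion: 200=5  201=7  202=14  203=25  204=10  205=18  206=33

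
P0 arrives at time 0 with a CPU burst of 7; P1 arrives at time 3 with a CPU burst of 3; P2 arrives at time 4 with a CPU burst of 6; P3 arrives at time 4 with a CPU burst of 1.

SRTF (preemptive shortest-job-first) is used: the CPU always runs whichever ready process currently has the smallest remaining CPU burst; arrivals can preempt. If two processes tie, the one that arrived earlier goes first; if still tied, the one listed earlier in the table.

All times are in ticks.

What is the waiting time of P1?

1

Gantt: | P0 0-3 | P1 3-4 | P3 4-5 | P1 5-7 | P0 7-11 | P2 11-17 |
Completion: P0=11  P1=7  P2=17  P3=5
Turnaround (C−A): P0=11  P1=4  P2=13  P3=1
Waiting(P1) = turnaround − burst = 4 − 3 = 1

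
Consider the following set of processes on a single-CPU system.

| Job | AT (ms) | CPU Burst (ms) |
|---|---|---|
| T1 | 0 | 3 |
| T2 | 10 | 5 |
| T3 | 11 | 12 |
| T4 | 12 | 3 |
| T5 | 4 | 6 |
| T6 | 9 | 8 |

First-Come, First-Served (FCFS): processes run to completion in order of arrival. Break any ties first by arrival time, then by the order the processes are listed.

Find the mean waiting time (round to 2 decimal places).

Gantt: | T1 0-3 | idle 3-4 | T5 4-10 | T6 10-18 | T2 18-23 | T3 23-35 | T4 35-38 |
Completion: T1=3  T2=23  T3=35  T4=38  T5=10  T6=18
Turnaround (C−A): T1=3  T2=13  T3=24  T4=26  T5=6  T6=9
Waiting times: T1=0, T2=8, T3=12, T4=23, T5=0, T6=1
Average waiting = (0+8+12+23+0+1) / 6 = 44/6 = 7.33

7.33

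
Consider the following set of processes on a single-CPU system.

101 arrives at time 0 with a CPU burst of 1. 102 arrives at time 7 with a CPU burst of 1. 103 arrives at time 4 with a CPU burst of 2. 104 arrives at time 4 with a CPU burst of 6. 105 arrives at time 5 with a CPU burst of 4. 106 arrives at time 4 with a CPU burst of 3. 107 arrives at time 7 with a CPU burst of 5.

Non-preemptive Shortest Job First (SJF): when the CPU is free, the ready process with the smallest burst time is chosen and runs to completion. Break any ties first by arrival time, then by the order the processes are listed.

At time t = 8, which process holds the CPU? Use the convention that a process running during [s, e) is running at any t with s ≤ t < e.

106

Gantt: | 101 0-1 | idle 1-4 | 103 4-6 | 106 6-9 | 102 9-10 | 105 10-14 | 107 14-19 | 104 19-25 |
Completion: 101=1  102=10  103=6  104=25  105=14  106=9  107=19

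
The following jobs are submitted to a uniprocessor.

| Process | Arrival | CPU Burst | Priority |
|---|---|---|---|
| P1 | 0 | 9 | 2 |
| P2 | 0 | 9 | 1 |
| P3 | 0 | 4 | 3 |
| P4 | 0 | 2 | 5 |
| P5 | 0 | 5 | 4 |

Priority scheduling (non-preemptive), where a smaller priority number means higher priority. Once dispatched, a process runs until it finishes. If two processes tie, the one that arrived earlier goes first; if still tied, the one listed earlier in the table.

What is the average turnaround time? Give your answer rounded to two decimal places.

21.00

Schedule: | P2 0-9 | P1 9-18 | P3 18-22 | P5 22-27 | P4 27-29 |
Completion: P1=18  P2=9  P3=22  P4=29  P5=27
Turnaround times: P1=18, P2=9, P3=22, P4=29, P5=27
Average turnaround = (18+9+22+29+27) / 5 = 105/5 = 21.00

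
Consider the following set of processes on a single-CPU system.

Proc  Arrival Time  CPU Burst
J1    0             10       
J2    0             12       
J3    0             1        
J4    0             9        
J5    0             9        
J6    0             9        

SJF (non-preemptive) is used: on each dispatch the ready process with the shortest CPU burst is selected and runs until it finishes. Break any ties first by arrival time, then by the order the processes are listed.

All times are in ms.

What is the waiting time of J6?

Timeline: | J3 0-1 | J4 1-10 | J5 10-19 | J6 19-28 | J1 28-38 | J2 38-50 |
Completion: J1=38  J2=50  J3=1  J4=10  J5=19  J6=28
Waiting(J6) = turnaround − burst = 28 − 9 = 19

19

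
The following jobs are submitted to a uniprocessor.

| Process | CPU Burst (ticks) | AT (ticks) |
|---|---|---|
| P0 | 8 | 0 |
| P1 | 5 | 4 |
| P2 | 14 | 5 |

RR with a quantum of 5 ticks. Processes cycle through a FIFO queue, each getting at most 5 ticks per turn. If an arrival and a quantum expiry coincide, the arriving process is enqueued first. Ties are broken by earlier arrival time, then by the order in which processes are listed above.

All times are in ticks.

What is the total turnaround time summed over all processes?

46

Schedule: | P0 0-5 | P1 5-10 | P2 10-15 | P0 15-18 | P2 18-27 |
Completion: P0=18  P1=10  P2=27
Turnaround (C−A): P0=18  P1=6  P2=22
Turnaround = completion − arrival: P0=18, P1=6, P2=22
Total turnaround = 18 + 6 + 22 = 46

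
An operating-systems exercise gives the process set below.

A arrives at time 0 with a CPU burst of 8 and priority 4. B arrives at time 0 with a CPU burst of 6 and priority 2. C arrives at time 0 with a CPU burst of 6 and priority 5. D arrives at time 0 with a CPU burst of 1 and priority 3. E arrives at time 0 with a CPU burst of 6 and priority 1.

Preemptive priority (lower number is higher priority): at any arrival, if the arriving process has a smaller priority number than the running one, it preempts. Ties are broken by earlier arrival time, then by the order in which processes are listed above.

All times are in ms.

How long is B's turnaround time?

12

Timeline: | E 0-6 | B 6-12 | D 12-13 | A 13-21 | C 21-27 |
Completion: A=21  B=12  C=27  D=13  E=6
Turnaround (C−A): A=21  B=12  C=27  D=13  E=6
Turnaround(B) = completion − arrival = 12 − 0 = 12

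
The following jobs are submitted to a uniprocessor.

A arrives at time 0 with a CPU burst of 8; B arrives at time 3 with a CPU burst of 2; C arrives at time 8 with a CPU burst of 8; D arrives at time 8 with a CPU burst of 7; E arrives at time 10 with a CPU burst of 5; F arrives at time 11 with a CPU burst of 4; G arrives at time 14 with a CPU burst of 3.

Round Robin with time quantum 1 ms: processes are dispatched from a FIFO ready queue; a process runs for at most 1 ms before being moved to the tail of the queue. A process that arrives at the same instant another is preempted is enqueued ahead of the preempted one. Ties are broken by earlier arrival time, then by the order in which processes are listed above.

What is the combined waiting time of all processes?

97

Schedule: | A 0-3 | B 3-4 | A 4-5 | B 5-6 | A 6-8 | C 8-9 | D 9-10 | A 10-11 | C 11-12 | E 12-13 | D 13-14 | F 14-15 | A 15-16 | C 16-17 | E 17-18 | G 18-19 | D 19-20 | F 20-21 | C 21-22 | E 22-23 | G 23-24 | D 24-25 | F 25-26 | C 26-27 | E 27-28 | G 28-29 | D 29-30 | F 30-31 | C 31-32 | E 32-33 | D 33-34 | C 34-35 | D 35-36 | C 36-37 |
Completion: A=16  B=6  C=37  D=36  E=33  F=31  G=29
Waiting = turnaround − burst: A=8, B=1, C=21, D=21, E=18, F=16, G=12
Total waiting = 8 + 1 + 21 + 21 + 18 + 16 + 12 = 97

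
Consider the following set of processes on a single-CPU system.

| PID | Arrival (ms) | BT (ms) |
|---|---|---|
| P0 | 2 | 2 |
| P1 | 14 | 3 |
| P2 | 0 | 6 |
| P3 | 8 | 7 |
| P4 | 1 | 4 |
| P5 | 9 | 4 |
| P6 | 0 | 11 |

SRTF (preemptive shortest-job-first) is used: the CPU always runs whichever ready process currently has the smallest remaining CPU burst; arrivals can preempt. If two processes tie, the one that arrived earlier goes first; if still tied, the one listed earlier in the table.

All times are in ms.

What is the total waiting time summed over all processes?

50

Schedule: | P2 0-1 | P4 1-2 | P0 2-4 | P4 4-7 | P2 7-12 | P5 12-16 | P1 16-19 | P3 19-26 | P6 26-37 |
Completion: P0=4  P1=19  P2=12  P3=26  P4=7  P5=16  P6=37
Turnaround (C−A): P0=2  P1=5  P2=12  P3=18  P4=6  P5=7  P6=37
Waiting = turnaround − burst: P0=0, P1=2, P2=6, P3=11, P4=2, P5=3, P6=26
Total waiting = 0 + 2 + 6 + 11 + 2 + 3 + 26 = 50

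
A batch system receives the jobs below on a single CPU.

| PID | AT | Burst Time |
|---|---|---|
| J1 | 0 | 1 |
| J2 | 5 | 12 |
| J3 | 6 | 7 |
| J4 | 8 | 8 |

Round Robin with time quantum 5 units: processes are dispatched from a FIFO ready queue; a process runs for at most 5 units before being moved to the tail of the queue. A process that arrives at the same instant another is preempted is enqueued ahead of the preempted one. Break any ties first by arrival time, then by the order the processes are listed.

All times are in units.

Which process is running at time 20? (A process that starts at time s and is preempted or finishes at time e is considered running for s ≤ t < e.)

Timeline: | J1 0-1 | idle 1-5 | J2 5-10 | J3 10-15 | J4 15-20 | J2 20-25 | J3 25-27 | J4 27-30 | J2 30-32 |
Completion: J1=1  J2=32  J3=27  J4=30
Turnaround (C−A): J1=1  J2=27  J3=21  J4=22

J2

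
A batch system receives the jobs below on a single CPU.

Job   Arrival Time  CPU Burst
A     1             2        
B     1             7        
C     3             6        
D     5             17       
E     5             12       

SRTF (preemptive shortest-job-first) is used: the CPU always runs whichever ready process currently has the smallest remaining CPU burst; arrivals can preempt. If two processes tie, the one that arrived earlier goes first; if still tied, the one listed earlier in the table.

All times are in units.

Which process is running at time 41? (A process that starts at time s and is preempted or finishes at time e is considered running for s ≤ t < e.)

D

Gantt: | idle 0-1 | A 1-3 | C 3-9 | B 9-16 | E 16-28 | D 28-45 |
Completion: A=3  B=16  C=9  D=45  E=28
Turnaround (C−A): A=2  B=15  C=6  D=40  E=23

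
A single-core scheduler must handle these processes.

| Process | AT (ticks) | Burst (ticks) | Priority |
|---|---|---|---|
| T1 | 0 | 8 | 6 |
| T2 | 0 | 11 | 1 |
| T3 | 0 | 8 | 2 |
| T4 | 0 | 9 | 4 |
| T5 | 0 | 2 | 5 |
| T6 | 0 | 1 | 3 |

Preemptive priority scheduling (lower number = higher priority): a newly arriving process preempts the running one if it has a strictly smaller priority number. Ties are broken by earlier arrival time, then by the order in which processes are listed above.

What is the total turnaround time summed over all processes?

149

Timeline: | T2 0-11 | T3 11-19 | T6 19-20 | T4 20-29 | T5 29-31 | T1 31-39 |
Completion: T1=39  T2=11  T3=19  T4=29  T5=31  T6=20
Turnaround (C−A): T1=39  T2=11  T3=19  T4=29  T5=31  T6=20
Turnaround = completion − arrival: T1=39, T2=11, T3=19, T4=29, T5=31, T6=20
Total turnaround = 39 + 11 + 19 + 29 + 31 + 20 = 149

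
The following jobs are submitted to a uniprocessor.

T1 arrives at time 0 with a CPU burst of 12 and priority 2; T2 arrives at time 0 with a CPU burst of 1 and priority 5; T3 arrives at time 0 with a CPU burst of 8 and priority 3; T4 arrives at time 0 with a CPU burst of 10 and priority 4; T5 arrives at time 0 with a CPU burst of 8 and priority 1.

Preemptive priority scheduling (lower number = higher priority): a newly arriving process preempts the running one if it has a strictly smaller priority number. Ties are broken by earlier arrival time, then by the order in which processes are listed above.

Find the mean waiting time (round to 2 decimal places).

18.80

Gantt: | T5 0-8 | T1 8-20 | T3 20-28 | T4 28-38 | T2 38-39 |
Completion: T1=20  T2=39  T3=28  T4=38  T5=8
Turnaround (C−A): T1=20  T2=39  T3=28  T4=38  T5=8
Waiting times: T1=8, T2=38, T3=20, T4=28, T5=0
Average waiting = (8+38+20+28+0) / 5 = 94/5 = 18.80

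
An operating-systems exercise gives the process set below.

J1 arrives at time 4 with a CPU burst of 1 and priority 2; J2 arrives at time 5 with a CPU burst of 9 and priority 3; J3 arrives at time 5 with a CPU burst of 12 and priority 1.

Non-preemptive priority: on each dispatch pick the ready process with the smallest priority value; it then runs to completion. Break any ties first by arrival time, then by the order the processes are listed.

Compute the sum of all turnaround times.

Schedule: | idle 0-4 | J1 4-5 | J3 5-17 | J2 17-26 |
Completion: J1=5  J2=26  J3=17
Turnaround (C−A): J1=1  J2=21  J3=12
Turnaround = completion − arrival: J1=1, J2=21, J3=12
Total turnaround = 1 + 21 + 12 = 34

34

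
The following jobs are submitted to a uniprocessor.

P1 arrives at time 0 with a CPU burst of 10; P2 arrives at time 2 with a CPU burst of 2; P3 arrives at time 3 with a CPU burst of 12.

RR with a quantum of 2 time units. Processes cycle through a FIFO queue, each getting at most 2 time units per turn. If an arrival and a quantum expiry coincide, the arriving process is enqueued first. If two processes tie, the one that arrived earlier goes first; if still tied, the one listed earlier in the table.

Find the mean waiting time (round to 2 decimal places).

Gantt: | P1 0-2 | P2 2-4 | P1 4-6 | P3 6-8 | P1 8-10 | P3 10-12 | P1 12-14 | P3 14-16 | P1 16-18 | P3 18-24 |
Completion: P1=18  P2=4  P3=24
Turnaround (C−A): P1=18  P2=2  P3=21
Waiting times: P1=8, P2=0, P3=9
Average waiting = (8+0+9) / 3 = 17/3 = 5.67

5.67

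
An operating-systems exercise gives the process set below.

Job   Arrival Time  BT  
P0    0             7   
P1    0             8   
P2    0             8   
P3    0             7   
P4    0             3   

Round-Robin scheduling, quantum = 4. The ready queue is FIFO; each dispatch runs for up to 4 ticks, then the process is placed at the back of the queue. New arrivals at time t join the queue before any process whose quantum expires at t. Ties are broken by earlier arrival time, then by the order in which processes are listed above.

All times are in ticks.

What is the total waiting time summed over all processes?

97

Schedule: | P0 0-4 | P1 4-8 | P2 8-12 | P3 12-16 | P4 16-19 | P0 19-22 | P1 22-26 | P2 26-30 | P3 30-33 |
Completion: P0=22  P1=26  P2=30  P3=33  P4=19
Waiting = turnaround − burst: P0=15, P1=18, P2=22, P3=26, P4=16
Total waiting = 15 + 18 + 22 + 26 + 16 = 97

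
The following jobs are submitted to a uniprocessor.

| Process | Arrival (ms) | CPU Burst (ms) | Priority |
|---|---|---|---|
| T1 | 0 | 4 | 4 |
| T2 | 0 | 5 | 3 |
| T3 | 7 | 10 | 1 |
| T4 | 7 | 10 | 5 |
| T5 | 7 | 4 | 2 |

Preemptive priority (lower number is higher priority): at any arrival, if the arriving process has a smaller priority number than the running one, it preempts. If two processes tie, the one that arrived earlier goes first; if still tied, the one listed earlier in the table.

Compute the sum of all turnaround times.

78

Schedule: | T2 0-5 | T1 5-7 | T3 7-17 | T5 17-21 | T1 21-23 | T4 23-33 |
Completion: T1=23  T2=5  T3=17  T4=33  T5=21
Turnaround (C−A): T1=23  T2=5  T3=10  T4=26  T5=14
Turnaround = completion − arrival: T1=23, T2=5, T3=10, T4=26, T5=14
Total turnaround = 23 + 5 + 10 + 26 + 14 = 78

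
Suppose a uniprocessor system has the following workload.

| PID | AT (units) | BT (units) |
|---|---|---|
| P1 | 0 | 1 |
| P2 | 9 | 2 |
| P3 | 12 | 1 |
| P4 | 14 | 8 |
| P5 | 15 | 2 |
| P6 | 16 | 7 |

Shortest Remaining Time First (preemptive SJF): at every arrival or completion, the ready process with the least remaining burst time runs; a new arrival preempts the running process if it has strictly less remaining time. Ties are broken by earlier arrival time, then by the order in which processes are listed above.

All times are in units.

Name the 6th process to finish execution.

Timeline: | P1 0-1 | idle 1-9 | P2 9-11 | idle 11-12 | P3 12-13 | idle 13-14 | P4 14-15 | P5 15-17 | P4 17-24 | P6 24-31 |
Completion: P1=1  P2=11  P3=13  P4=24  P5=17  P6=31
Finish order: P1 → P2 → P3 → P5 → P4 → P6

P6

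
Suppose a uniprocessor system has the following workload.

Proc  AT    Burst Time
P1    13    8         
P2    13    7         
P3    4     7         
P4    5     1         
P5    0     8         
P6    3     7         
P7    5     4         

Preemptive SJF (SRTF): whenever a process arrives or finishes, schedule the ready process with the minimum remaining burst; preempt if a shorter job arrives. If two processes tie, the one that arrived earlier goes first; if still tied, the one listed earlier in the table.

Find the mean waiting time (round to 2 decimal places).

9.43

Timeline: | P5 0-5 | P4 5-6 | P5 6-9 | P7 9-13 | P6 13-20 | P3 20-27 | P2 27-34 | P1 34-42 |
Completion: P1=42  P2=34  P3=27  P4=6  P5=9  P6=20  P7=13
Turnaround (C−A): P1=29  P2=21  P3=23  P4=1  P5=9  P6=17  P7=8
Waiting times: P1=21, P2=14, P3=16, P4=0, P5=1, P6=10, P7=4
Average waiting = (21+14+16+0+1+10+4) / 7 = 66/7 = 9.43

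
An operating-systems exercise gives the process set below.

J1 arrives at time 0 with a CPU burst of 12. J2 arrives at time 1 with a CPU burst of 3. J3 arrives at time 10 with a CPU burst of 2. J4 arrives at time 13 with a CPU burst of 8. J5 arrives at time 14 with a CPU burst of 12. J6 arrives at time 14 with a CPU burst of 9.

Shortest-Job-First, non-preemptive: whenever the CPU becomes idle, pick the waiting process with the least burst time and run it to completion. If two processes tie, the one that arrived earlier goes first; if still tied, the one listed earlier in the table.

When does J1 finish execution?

Gantt: | J1 0-12 | J3 12-14 | J2 14-17 | J4 17-25 | J6 25-34 | J5 34-46 |
Completion: J1=12  J2=17  J3=14  J4=25  J5=46  J6=34

12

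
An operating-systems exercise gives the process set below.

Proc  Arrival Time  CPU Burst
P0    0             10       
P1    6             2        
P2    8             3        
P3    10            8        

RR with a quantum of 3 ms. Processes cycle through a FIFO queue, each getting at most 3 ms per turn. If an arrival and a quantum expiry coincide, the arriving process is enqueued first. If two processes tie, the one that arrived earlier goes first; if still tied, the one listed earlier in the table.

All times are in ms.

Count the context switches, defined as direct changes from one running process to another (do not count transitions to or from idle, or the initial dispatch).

Timeline: | P0 0-6 | P1 6-8 | P0 8-11 | P2 11-14 | P3 14-17 | P0 17-18 | P3 18-23 |
Completion: P0=18  P1=8  P2=14  P3=23

6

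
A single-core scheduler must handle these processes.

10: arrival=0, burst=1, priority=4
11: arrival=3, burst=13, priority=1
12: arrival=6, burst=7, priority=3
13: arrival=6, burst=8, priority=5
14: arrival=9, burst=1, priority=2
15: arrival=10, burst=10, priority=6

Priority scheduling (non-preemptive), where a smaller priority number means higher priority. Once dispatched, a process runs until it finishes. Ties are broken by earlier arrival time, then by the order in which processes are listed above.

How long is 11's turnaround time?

Schedule: | 10 0-1 | idle 1-3 | 11 3-16 | 14 16-17 | 12 17-24 | 13 24-32 | 15 32-42 |
Completion: 10=1  11=16  12=24  13=32  14=17  15=42
Turnaround(11) = completion − arrival = 16 − 3 = 13

13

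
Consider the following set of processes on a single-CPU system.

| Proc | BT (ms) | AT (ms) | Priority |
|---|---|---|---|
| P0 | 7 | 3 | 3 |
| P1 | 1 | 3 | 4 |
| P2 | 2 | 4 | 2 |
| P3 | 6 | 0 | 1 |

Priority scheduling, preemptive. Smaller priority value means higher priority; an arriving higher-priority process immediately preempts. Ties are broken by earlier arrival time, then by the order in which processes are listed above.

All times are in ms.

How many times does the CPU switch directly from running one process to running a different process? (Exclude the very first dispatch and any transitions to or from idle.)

Gantt: | P3 0-6 | P2 6-8 | P0 8-15 | P1 15-16 |
Completion: P0=15  P1=16  P2=8  P3=6
Turnaround (C−A): P0=12  P1=13  P2=4  P3=6

3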